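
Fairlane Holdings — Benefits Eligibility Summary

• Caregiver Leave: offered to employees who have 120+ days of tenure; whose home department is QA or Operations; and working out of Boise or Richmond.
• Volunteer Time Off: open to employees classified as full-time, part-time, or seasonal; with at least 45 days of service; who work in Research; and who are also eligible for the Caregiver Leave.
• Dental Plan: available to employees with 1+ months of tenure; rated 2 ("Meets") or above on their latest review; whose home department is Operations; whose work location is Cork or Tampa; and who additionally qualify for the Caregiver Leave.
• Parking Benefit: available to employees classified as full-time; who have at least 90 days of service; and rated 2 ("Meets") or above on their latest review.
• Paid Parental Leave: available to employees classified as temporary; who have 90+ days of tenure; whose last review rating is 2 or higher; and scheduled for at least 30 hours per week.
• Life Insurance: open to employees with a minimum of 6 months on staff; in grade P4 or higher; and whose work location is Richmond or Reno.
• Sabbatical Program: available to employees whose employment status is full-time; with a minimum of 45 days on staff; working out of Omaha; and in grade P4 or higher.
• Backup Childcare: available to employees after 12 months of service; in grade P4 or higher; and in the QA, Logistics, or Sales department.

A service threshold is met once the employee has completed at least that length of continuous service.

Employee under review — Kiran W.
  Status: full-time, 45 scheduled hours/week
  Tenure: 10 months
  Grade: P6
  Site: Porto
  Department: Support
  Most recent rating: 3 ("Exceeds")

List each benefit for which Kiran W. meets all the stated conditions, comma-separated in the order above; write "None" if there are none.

Caregiver Leave — service 10 months ≥ 120 days ✓; dept Support ✗ → not eligible.
Volunteer Time Off — status full-time ✓; service 10 months ≥ 45 days ✓; dept Support ✗ → not eligible.
Dental Plan — service 10 months ≥ 1 month ✓; rating 3 ≥ 2 ✓; dept Support ✗ → not eligible.
Parking Benefit — status full-time ✓; service 10 months ≥ 90 days ✓; rating 3 ≥ 2 ✓ → eligible.
Paid Parental Leave — status full-time ✗ (requires temporary) → not eligible.
Life Insurance — service 10 months ≥ 6 months ✓; grade P6 ≥ P4 ✓; site Porto ✗ (not Richmond or Reno) → not eligible.
Sabbatical Program — status full-time ✓; service 10 months ≥ 45 days ✓; site Porto ✗ (not Omaha) → not eligible.
Backup Childcare — service 10 months < 12 months ✗ → not eligible.

Parking Benefit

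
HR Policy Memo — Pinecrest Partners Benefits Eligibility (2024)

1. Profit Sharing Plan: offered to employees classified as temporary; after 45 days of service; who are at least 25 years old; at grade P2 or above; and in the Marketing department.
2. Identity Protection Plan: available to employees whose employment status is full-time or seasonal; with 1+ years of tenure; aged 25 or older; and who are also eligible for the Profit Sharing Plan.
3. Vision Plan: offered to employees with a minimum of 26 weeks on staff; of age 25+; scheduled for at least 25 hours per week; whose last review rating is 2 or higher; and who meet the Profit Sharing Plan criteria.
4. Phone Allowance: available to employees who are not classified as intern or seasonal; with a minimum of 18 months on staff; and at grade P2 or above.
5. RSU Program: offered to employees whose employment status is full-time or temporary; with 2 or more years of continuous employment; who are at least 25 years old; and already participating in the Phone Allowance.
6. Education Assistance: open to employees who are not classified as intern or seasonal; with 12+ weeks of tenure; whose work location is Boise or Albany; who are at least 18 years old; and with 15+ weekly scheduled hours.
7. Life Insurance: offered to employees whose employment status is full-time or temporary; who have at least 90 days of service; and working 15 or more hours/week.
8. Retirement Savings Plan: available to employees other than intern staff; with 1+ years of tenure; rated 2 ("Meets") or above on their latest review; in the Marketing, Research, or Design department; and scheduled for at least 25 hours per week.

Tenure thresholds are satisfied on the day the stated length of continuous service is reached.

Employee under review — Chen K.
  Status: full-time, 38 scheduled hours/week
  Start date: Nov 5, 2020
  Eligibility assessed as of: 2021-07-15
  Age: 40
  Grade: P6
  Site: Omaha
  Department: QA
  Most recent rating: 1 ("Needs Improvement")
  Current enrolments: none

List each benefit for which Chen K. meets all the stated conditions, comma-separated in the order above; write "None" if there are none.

Service from Nov 5, 2020 to 2021-07-15: 252 days.
Profit Sharing Plan — status full-time ✗ (requires temporary) → not eligible.
Identity Protection Plan — status full-time ✓; service 252 days < 1 year (≈365 days) ✗ → not eligible.
Vision Plan — service 252 days ≥ 26 weeks (≈182 days) ✓; age 40 ≥ 25 ✓; 38 hrs/wk ≥ 25 ✓; rating 1 < 2 ✗ → not eligible.
Phone Allowance — status full-time ✓ (not excluded); service 252 days < 18 months (≈540 days) ✗ → not eligible.
RSU Program — status full-time ✓; service 252 days < 2 years (≈730 days) ✗ → not eligible.
Education Assistance — status full-time ✓ (not excluded); service 252 days ≥ 12 weeks (≈84 days) ✓; site Omaha ✗ (not Boise or Albany) → not eligible.
Life Insurance — status full-time ✓; service 252 days ≥ 90 days ✓; 38 hrs/wk ≥ 15 ✓ → eligible.
Retirement Savings Plan — status full-time ✓ (not excluded); service 252 days < 1 year (≈365 days) ✗ → not eligible.

Life Insurance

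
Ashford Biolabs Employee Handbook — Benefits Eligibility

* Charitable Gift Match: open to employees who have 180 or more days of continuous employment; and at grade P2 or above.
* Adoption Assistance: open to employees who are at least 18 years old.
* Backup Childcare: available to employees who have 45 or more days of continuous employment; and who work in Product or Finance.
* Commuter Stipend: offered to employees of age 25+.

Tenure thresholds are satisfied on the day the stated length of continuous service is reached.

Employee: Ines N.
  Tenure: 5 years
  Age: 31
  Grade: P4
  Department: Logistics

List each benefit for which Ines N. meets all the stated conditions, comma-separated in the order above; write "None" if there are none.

Charitable Gift Match — service 5 years ≥ 180 days ✓; grade P4 ≥ P2 ✓ → eligible.
Adoption Assistance — age 31 ≥ 18 ✓ → eligible.
Backup Childcare — service 5 years ≥ 45 days ✓; dept Logistics ✗ → not eligible.
Commuter Stipend — age 31 ≥ 25 ✓ → eligible.

Charitable Gift Match, Adoption Assistance, Commuter Stipend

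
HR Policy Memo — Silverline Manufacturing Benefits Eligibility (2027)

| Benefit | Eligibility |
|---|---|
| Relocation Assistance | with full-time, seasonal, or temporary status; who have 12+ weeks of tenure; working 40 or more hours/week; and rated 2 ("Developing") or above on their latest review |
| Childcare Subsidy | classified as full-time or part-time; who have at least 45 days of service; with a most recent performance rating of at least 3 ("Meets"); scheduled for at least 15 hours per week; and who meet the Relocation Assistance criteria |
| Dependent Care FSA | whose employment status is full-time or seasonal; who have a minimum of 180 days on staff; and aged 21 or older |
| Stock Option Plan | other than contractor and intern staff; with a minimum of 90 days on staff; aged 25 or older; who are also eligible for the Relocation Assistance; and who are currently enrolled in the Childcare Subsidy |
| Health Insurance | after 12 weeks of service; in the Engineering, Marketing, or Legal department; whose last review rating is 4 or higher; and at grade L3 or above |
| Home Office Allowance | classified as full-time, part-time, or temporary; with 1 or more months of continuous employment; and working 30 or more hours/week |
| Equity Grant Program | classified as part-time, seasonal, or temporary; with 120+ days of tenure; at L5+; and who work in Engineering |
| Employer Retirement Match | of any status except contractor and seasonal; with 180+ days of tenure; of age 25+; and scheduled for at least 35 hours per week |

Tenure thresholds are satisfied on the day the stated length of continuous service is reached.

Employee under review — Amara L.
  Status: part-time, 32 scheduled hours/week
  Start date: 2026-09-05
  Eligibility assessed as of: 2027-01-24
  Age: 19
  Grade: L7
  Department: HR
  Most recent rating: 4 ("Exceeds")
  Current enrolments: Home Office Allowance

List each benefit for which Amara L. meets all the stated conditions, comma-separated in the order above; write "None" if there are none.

Service from 2026-09-05 to 2027-01-24: 141 days.
Relocation Assistance — status part-time ✗ (requires full-time, seasonal, or temporary) → not eligible.
Childcare Subsidy — status part-time ✓; service 141 days ≥ 45 days ✓; rating 4 ≥ 3 ✓; 32 hrs/wk ≥ 15 ✓; not eligible for Relocation Assistance ✗ → not eligible.
Dependent Care FSA — status part-time ✗ (requires full-time or seasonal) → not eligible.
Stock Option Plan — status part-time ✓ (not excluded); service 141 days ≥ 90 days ✓; age 19 < 25 ✗ → not eligible.
Health Insurance — service 141 days ≥ 12 weeks (≈84 days) ✓; dept HR ✗ → not eligible.
Home Office Allowance — status part-time ✓; service 141 days ≥ 1 month (≈30 days) ✓; 32 hrs/wk ≥ 30 ✓ → eligible.
Equity Grant Program — status part-time ✓; service 141 days ≥ 120 days ✓; grade L7 ≥ L5 ✓; dept HR ✗ → not eligible.
Employer Retirement Match — status part-time ✓ (not excluded); service 141 days < 180 days ✗ → not eligible.

Home Office Allowance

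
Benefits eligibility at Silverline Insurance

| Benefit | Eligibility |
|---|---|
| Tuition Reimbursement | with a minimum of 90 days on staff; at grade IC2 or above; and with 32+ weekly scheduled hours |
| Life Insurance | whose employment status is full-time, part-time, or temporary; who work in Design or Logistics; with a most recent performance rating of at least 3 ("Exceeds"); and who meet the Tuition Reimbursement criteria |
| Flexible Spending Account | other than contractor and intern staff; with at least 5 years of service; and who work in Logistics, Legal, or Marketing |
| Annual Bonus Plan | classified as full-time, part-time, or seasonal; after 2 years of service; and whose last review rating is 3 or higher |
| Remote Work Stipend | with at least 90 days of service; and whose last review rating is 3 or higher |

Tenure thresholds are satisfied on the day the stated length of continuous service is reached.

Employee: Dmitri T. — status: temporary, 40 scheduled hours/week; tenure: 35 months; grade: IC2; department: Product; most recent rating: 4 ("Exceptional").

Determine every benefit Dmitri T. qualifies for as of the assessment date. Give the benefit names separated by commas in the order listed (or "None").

Tuition Reimbursement, Remote Work Stipend

Tuition Reimbursement — service 35 months ≥ 90 days ✓; grade IC2 ≥ IC2 ✓; 40 hrs/wk ≥ 32 ✓ → eligible.
Life Insurance — status temporary ✓; dept Product ✗ → not eligible.
Flexible Spending Account — status temporary ✓ (not excluded); service 35 months < 5 years (≈1825 days) ✗ → not eligible.
Annual Bonus Plan — status temporary ✗ (requires full-time, part-time, or seasonal) → not eligible.
Remote Work Stipend — service 35 months ≥ 90 days ✓; rating 4 ≥ 3 ✓ → eligible.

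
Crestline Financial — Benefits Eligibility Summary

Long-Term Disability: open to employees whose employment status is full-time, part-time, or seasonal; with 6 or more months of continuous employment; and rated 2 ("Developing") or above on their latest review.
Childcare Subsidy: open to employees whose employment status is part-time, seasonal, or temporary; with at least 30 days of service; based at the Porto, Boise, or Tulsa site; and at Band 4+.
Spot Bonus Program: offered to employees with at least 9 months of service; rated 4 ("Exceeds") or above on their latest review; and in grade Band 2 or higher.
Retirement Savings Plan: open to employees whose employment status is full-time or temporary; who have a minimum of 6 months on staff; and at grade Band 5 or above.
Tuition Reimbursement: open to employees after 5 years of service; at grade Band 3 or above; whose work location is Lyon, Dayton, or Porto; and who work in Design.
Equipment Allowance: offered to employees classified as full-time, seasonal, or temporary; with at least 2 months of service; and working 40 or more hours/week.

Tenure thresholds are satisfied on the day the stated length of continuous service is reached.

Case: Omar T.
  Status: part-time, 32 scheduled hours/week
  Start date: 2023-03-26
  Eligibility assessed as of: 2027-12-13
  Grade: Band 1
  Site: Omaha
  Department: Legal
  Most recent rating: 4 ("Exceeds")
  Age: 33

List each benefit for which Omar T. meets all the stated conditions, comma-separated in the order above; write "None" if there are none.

Service from 2023-03-26 to 2027-12-13: 1723 days.
Long-Term Disability — status part-time ✓; service 1723 days ≥ 6 months (≈180 days) ✓; rating 4 ≥ 2 ✓ → eligible.
Childcare Subsidy — status part-time ✓; service 1723 days ≥ 30 days ✓; site Omaha ✗ (not Porto, Boise, or Tulsa) → not eligible.
Spot Bonus Program — service 1723 days ≥ 9 months (≈270 days) ✓; rating 4 ≥ 4 ✓; grade Band 1 < Band 2 ✗ → not eligible.
Retirement Savings Plan — status part-time ✗ (requires full-time or temporary) → not eligible.
Tuition Reimbursement — service 1723 days < 5 years (≈1825 days) ✗ → not eligible.
Equipment Allowance — status part-time ✗ (requires full-time, seasonal, or temporary) → not eligible.

Long-Term Disability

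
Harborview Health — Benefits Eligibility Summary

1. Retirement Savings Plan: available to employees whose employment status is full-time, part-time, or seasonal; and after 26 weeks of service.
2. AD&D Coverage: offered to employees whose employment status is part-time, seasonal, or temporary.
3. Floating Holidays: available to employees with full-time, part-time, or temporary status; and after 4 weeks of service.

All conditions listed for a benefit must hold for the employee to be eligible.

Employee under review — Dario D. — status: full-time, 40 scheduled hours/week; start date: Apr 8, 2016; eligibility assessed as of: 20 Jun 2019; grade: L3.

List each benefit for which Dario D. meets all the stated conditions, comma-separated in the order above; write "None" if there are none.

Retirement Savings Plan, Floating Holidays

Service from Apr 8, 2016 to 20 Jun 2019: 1168 days.
Retirement Savings Plan — status full-time ✓; service 1168 days ≥ 26 weeks (≈182 days) ✓ → eligible.
AD&D Coverage — status full-time ✗ (requires part-time, seasonal, or temporary) → not eligible.
Floating Holidays — status full-time ✓; service 1168 days ≥ 4 weeks (≈28 days) ✓ → eligible.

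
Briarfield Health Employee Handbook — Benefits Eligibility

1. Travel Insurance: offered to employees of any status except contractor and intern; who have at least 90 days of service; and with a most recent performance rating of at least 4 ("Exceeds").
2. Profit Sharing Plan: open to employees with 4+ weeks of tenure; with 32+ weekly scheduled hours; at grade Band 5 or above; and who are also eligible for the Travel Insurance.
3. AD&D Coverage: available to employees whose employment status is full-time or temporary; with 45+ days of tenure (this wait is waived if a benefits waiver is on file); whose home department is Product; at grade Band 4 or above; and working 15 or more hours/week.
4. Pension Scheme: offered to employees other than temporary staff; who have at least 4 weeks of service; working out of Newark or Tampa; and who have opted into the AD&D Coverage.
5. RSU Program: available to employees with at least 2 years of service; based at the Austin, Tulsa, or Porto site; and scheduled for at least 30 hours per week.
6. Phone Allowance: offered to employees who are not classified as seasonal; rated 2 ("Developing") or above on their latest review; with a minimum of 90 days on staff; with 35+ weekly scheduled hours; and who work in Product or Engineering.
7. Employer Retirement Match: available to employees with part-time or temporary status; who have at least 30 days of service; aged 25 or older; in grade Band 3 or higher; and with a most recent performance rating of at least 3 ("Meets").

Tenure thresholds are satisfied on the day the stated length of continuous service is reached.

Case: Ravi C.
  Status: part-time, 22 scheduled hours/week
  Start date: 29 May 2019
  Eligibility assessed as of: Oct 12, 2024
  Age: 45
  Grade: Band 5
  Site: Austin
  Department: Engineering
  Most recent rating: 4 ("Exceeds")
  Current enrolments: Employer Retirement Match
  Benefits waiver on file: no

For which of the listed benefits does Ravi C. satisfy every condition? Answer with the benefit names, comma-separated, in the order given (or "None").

Travel Insurance, Employer Retirement Match

Service from 29 May 2019 to Oct 12, 2024: 1963 days.
Travel Insurance — status part-time ✓ (not excluded); service 1963 days ≥ 90 days ✓; rating 4 ≥ 4 ✓ → eligible.
Profit Sharing Plan — service 1963 days ≥ 4 weeks (≈28 days) ✓; 22 hrs/wk < 32 ✗ → not eligible.
AD&D Coverage — status part-time ✗ (requires full-time or temporary) → not eligible.
Pension Scheme — status part-time ✓ (not excluded); service 1963 days ≥ 4 weeks (≈28 days) ✓; site Austin ✗ (not Newark or Tampa) → not eligible.
RSU Program — service 1963 days ≥ 2 years (≈730 days) ✓; site Austin ✓; 22 hrs/wk < 30 ✗ → not eligible.
Phone Allowance — status part-time ✓ (not excluded); rating 4 ≥ 2 ✓; service 1963 days ≥ 90 days ✓; 22 hrs/wk < 35 ✗ → not eligible.
Employer Retirement Match — status part-time ✓; service 1963 days ≥ 30 days ✓; age 45 ≥ 25 ✓; grade Band 5 ≥ Band 3 ✓; rating 4 ≥ 3 ✓ → eligible.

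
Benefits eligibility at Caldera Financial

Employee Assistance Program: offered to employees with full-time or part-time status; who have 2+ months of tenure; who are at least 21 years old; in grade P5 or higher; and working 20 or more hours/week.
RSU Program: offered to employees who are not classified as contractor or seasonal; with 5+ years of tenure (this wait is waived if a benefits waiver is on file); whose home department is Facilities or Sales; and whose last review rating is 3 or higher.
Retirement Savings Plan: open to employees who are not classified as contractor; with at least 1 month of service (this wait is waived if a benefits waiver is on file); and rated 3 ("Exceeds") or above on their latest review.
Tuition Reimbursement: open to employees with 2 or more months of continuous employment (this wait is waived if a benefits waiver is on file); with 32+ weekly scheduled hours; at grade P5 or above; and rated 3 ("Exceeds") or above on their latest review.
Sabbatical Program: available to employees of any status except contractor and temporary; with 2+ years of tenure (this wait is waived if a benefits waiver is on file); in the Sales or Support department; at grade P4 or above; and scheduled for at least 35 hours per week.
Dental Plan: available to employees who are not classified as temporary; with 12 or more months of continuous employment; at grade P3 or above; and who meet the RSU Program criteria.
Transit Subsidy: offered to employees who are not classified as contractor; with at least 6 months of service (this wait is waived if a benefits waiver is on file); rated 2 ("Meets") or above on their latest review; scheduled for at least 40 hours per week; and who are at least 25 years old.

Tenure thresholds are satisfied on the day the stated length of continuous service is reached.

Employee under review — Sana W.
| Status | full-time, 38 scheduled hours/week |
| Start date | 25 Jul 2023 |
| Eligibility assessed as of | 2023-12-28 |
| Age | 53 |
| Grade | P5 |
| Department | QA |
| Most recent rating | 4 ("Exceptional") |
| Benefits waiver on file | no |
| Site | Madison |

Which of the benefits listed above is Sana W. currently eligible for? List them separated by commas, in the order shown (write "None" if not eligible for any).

Employee Assistance Program, Retirement Savings Plan, Tuition Reimbursement

Service from 25 Jul 2023 to 2023-12-28: 156 days.
Employee Assistance Program — status full-time ✓; service 156 days ≥ 2 months (≈60 days) ✓; age 53 ≥ 21 ✓; grade P5 ≥ P5 ✓; 38 hrs/wk ≥ 20 ✓ → eligible.
RSU Program — status full-time ✓ (not excluded); no waiver, service 156 days < 5 years (≈1825 days) ✗ → not eligible.
Retirement Savings Plan — status full-time ✓ (not excluded); no waiver, service 156 days ≥ 1 month (≈30 days) ✓; rating 4 ≥ 3 ✓ → eligible.
Tuition Reimbursement — no waiver, service 156 days ≥ 2 months (≈60 days) ✓; 38 hrs/wk ≥ 32 ✓; grade P5 ≥ P5 ✓; rating 4 ≥ 3 ✓ → eligible.
Sabbatical Program — status full-time ✓ (not excluded); no waiver, service 156 days < 2 years (≈730 days) ✗ → not eligible.
Dental Plan — status full-time ✓ (not excluded); service 156 days < 12 months (≈360 days) ✗ → not eligible.
Transit Subsidy — status full-time ✓ (not excluded); no waiver, service 156 days < 6 months (≈180 days) ✗ → not eligible.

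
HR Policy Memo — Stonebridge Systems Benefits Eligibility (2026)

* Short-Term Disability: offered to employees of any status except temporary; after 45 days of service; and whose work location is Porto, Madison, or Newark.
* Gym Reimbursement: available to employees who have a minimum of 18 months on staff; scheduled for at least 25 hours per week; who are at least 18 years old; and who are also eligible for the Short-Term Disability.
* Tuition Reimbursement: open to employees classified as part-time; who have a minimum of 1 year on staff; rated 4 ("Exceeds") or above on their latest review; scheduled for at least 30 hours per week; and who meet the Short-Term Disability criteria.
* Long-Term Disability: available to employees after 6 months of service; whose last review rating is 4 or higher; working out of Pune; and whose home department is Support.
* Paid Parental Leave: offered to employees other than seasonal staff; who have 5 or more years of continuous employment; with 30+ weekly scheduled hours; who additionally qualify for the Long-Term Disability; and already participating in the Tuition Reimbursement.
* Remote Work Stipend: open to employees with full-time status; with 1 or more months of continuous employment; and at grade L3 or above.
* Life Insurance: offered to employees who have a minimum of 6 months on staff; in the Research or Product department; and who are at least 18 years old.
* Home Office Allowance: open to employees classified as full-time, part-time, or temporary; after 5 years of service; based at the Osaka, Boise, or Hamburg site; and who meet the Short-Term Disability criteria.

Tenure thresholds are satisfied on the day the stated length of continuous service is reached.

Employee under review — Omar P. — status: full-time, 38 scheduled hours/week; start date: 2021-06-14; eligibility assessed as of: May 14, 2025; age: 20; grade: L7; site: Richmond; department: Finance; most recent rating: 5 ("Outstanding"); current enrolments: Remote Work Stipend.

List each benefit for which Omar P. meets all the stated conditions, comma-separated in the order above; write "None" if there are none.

Service from 2021-06-14 to May 14, 2025: 1430 days.
Short-Term Disability — status full-time ✓ (not excluded); service 1430 days ≥ 45 days ✓; site Richmond ✗ (not Porto, Madison, or Newark) → not eligible.
Gym Reimbursement — service 1430 days ≥ 18 months (≈540 days) ✓; 38 hrs/wk ≥ 25 ✓; age 20 ≥ 18 ✓; not eligible for Short-Term Disability ✗ → not eligible.
Tuition Reimbursement — status full-time ✗ (requires part-time) → not eligible.
Long-Term Disability — service 1430 days ≥ 6 months (≈180 days) ✓; rating 5 ≥ 4 ✓; site Richmond ✗ (not Pune) → not eligible.
Paid Parental Leave — status full-time ✓ (not excluded); service 1430 days < 5 years (≈1825 days) ✗ → not eligible.
Remote Work Stipend — status full-time ✓; service 1430 days ≥ 1 month (≈30 days) ✓; grade L7 ≥ L3 ✓ → eligible.
Life Insurance — service 1430 days ≥ 6 months (≈180 days) ✓; dept Finance ✗ → not eligible.
Home Office Allowance — status full-time ✓; service 1430 days < 5 years (≈1825 days) ✗ → not eligible.

Remote Work Stipend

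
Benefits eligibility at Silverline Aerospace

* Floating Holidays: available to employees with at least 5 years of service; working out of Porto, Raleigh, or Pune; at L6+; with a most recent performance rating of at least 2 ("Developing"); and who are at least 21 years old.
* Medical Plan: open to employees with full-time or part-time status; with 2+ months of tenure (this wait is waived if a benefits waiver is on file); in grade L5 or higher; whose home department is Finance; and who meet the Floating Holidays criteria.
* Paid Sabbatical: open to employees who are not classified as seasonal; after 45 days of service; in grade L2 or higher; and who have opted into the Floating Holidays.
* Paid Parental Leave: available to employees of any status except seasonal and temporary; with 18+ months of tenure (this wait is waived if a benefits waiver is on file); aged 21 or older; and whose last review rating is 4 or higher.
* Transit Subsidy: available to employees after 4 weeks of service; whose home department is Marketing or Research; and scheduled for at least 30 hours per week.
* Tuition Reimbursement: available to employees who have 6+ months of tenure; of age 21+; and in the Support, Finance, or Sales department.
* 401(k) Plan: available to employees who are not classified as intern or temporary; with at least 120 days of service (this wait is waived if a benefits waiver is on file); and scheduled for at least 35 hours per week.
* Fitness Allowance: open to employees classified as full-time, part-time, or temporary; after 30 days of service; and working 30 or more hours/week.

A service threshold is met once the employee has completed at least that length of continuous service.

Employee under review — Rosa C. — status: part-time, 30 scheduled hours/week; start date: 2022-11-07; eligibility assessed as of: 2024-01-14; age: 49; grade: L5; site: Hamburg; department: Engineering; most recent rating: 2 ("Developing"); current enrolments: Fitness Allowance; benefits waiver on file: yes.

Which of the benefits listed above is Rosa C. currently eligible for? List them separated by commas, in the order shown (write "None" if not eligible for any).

Fitness Allowance

Service from 2022-11-07 to 2024-01-14: 433 days.
Floating Holidays — service 433 days < 5 years (≈1825 days) ✗ → not eligible.
Medical Plan — status part-time ✓; benefits waiver on file ✓; grade L5 ≥ L5 ✓; dept Engineering ✗ → not eligible.
Paid Sabbatical — status part-time ✓ (not excluded); service 433 days ≥ 45 days ✓; grade L5 ≥ L2 ✓; not enrolled in Floating Holidays ✗ → not eligible.
Paid Parental Leave — status part-time ✓ (not excluded); benefits waiver on file ✓; age 49 ≥ 21 ✓; rating 2 < 4 ✗ → not eligible.
Transit Subsidy — service 433 days ≥ 4 weeks (≈28 days) ✓; dept Engineering ✗ → not eligible.
Tuition Reimbursement — service 433 days ≥ 6 months (≈180 days) ✓; age 49 ≥ 21 ✓; dept Engineering ✗ → not eligible.
401(k) Plan — status part-time ✓ (not excluded); benefits waiver on file ✓; 30 hrs/wk < 35 ✗ → not eligible.
Fitness Allowance — status part-time ✓; service 433 days ≥ 30 days ✓; 30 hrs/wk ≥ 30 ✓ → eligible.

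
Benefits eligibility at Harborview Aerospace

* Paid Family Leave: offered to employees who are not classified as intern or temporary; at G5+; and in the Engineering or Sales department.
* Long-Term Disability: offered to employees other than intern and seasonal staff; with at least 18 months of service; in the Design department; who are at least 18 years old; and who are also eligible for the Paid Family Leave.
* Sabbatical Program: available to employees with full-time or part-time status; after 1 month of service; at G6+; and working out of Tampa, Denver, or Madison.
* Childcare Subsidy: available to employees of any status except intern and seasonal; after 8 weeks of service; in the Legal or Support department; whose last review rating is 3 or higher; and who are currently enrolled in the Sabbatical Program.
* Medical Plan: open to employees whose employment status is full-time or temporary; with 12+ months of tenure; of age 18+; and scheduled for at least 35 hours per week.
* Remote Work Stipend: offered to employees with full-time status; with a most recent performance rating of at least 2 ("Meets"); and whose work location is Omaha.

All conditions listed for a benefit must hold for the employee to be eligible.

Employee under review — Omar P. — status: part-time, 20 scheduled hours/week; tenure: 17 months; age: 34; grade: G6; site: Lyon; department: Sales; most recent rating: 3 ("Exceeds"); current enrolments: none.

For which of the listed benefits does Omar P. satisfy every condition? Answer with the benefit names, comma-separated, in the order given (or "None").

Paid Family Leave — status part-time ✓ (not excluded); grade G6 ≥ G5 ✓; dept Sales ✓ → eligible.
Long-Term Disability — status part-time ✓ (not excluded); service 17 months < 18 months ✗ → not eligible.
Sabbatical Program — status part-time ✓; service 17 months ≥ 1 month ✓; grade G6 ≥ G6 ✓; site Lyon ✗ (not Tampa, Denver, or Madison) → not eligible.
Childcare Subsidy — status part-time ✓ (not excluded); service 17 months ≥ 8 weeks (≈56 days) ✓; dept Sales ✗ → not eligible.
Medical Plan — status part-time ✗ (requires full-time or temporary) → not eligible.
Remote Work Stipend — status part-time ✗ (requires full-time) → not eligible.

Paid Family Leave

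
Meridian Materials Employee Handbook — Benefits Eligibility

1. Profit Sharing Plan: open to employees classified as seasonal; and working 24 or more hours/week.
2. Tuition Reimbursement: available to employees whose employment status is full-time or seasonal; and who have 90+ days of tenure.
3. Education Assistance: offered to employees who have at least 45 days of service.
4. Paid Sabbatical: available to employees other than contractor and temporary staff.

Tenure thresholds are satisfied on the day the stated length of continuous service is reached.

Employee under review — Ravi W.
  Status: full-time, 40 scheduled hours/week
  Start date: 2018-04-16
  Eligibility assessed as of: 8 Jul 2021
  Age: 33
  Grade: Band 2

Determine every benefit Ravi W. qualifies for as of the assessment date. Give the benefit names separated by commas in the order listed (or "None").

Service from 2018-04-16 to 8 Jul 2021: 1179 days.
Profit Sharing Plan — status full-time ✗ (requires seasonal) → not eligible.
Tuition Reimbursement — status full-time ✓; service 1179 days ≥ 90 days ✓ → eligible.
Education Assistance — service 1179 days ≥ 45 days ✓ → eligible.
Paid Sabbatical — status full-time ✓ (not excluded) → eligible.

Tuition Reimbursement, Education Assistance, Paid Sabbatical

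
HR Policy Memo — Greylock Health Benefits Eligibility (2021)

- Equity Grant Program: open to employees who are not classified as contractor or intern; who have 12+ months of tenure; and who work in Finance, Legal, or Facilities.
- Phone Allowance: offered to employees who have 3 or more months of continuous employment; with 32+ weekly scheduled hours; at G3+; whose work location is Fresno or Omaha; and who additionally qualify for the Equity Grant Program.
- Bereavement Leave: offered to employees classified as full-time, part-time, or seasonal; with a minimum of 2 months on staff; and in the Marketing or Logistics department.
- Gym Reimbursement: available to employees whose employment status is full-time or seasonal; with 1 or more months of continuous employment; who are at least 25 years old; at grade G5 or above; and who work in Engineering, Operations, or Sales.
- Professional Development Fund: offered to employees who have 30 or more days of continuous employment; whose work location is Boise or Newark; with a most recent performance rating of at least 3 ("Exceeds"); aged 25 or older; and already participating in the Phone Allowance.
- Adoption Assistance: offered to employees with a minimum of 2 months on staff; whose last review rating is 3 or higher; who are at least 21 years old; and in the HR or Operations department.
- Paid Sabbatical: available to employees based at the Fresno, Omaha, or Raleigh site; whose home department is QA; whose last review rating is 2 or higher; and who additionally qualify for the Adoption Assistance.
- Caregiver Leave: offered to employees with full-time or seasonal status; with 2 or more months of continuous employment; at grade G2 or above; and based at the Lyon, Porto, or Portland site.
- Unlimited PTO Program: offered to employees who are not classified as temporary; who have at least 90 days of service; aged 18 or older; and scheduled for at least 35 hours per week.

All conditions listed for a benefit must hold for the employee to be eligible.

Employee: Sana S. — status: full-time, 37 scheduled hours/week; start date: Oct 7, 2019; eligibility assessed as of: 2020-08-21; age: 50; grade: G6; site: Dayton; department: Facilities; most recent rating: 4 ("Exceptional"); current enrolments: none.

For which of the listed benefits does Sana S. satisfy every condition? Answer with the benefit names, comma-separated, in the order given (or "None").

Service from Oct 7, 2019 to 2020-08-21: 319 days.
Equity Grant Program — status full-time ✓ (not excluded); service 319 days < 12 months (≈360 days) ✗ → not eligible.
Phone Allowance — service 319 days ≥ 3 months (≈90 days) ✓; 37 hrs/wk ≥ 32 ✓; grade G6 ≥ G3 ✓; site Dayton ✗ (not Fresno or Omaha) → not eligible.
Bereavement Leave — status full-time ✓; service 319 days ≥ 2 months (≈60 days) ✓; dept Facilities ✗ → not eligible.
Gym Reimbursement — status full-time ✓; service 319 days ≥ 1 month (≈30 days) ✓; age 50 ≥ 25 ✓; grade G6 ≥ G5 ✓; dept Facilities ✗ → not eligible.
Professional Development Fund — service 319 days ≥ 30 days ✓; site Dayton ✗ (not Boise or Newark) → not eligible.
Adoption Assistance — service 319 days ≥ 2 months (≈60 days) ✓; rating 4 ≥ 3 ✓; age 50 ≥ 21 ✓; dept Facilities ✗ → not eligible.
Paid Sabbatical — site Dayton ✗ (not Fresno, Omaha, or Raleigh) → not eligible.
Caregiver Leave — status full-time ✓; service 319 days ≥ 2 months (≈60 days) ✓; grade G6 ≥ G2 ✓; site Dayton ✗ (not Lyon, Porto, or Portland) → not eligible.
Unlimited PTO Program — status full-time ✓ (not excluded); service 319 days ≥ 90 days ✓; age 50 ≥ 18 ✓; 37 hrs/wk ≥ 35 ✓ → eligible.

Unlimited PTO Program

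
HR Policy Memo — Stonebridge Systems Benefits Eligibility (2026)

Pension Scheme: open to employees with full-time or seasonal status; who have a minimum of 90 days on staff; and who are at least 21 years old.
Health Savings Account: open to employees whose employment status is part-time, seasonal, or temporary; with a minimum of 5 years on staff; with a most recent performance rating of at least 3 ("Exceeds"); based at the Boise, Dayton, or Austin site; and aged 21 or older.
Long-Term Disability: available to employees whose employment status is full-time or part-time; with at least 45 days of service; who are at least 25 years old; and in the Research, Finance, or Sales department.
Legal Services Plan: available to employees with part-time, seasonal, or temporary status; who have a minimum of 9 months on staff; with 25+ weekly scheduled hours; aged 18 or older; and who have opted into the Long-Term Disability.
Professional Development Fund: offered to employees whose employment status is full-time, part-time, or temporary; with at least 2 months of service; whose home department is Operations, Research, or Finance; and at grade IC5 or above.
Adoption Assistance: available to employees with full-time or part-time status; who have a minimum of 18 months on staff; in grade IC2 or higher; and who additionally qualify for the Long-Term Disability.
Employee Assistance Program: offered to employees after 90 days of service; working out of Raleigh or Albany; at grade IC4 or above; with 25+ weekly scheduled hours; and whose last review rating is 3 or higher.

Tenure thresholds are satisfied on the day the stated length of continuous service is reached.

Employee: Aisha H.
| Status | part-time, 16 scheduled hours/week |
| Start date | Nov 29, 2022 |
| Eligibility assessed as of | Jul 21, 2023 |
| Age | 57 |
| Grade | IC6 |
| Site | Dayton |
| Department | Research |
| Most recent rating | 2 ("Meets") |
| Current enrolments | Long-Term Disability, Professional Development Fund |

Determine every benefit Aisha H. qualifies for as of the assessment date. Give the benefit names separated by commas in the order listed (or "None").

Service from Nov 29, 2022 to Jul 21, 2023: 234 days.
Pension Scheme — status part-time ✗ (requires full-time or seasonal) → not eligible.
Health Savings Account — status part-time ✓; service 234 days < 5 years (≈1825 days) ✗ → not eligible.
Long-Term Disability — status part-time ✓; service 234 days ≥ 45 days ✓; age 57 ≥ 25 ✓; dept Research ✓ → eligible.
Legal Services Plan — status part-time ✓; service 234 days < 9 months (≈270 days) ✗ → not eligible.
Professional Development Fund — status part-time ✓; service 234 days ≥ 2 months (≈60 days) ✓; dept Research ✓; grade IC6 ≥ IC5 ✓ → eligible.
Adoption Assistance — status part-time ✓; service 234 days < 18 months (≈540 days) ✗ → not eligible.
Employee Assistance Program — service 234 days ≥ 90 days ✓; site Dayton ✗ (not Raleigh or Albany) → not eligible.

Long-Term Disability, Professional Development Fund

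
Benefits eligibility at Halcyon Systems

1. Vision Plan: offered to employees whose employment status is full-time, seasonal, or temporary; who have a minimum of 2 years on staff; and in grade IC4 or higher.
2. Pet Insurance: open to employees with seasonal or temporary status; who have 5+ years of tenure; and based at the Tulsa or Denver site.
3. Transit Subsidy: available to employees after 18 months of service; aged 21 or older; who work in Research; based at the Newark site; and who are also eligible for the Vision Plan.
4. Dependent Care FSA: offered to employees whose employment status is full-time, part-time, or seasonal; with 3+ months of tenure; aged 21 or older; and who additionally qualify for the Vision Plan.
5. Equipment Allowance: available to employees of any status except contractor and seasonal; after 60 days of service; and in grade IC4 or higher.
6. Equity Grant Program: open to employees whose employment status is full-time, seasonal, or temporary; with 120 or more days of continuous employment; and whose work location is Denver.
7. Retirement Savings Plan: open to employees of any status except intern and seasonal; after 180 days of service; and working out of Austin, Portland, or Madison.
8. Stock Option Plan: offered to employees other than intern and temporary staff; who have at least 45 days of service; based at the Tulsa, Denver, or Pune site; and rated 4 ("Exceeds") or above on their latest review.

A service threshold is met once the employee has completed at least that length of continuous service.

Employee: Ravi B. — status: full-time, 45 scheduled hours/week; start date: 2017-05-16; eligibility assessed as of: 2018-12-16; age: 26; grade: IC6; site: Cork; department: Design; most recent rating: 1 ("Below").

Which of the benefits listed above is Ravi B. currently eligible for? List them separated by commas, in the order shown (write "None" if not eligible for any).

Equipment Allowance

Service from 2017-05-16 to 2018-12-16: 579 days.
Vision Plan — status full-time ✓; service 579 days < 2 years (≈730 days) ✗ → not eligible.
Pet Insurance — status full-time ✗ (requires seasonal or temporary) → not eligible.
Transit Subsidy — service 579 days ≥ 18 months (≈540 days) ✓; age 26 ≥ 21 ✓; dept Design ✗ → not eligible.
Dependent Care FSA — status full-time ✓; service 579 days ≥ 3 months (≈90 days) ✓; age 26 ≥ 21 ✓; not eligible for Vision Plan ✗ → not eligible.
Equipment Allowance — status full-time ✓ (not excluded); service 579 days ≥ 60 days ✓; grade IC6 ≥ IC4 ✓ → eligible.
Equity Grant Program — status full-time ✓; service 579 days ≥ 120 days ✓; site Cork ✗ (not Denver) → not eligible.
Retirement Savings Plan — status full-time ✓ (not excluded); service 579 days ≥ 180 days ✓; site Cork ✗ (not Austin, Portland, or Madison) → not eligible.
Stock Option Plan — status full-time ✓ (not excluded); service 579 days ≥ 45 days ✓; site Cork ✗ (not Tulsa, Denver, or Pune) → not eligible.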